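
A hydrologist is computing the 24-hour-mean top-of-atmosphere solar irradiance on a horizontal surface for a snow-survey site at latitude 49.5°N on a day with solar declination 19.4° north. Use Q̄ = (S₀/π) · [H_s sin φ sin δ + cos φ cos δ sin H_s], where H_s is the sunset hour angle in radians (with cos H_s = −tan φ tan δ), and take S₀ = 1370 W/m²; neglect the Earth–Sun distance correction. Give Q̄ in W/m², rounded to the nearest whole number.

463 W/m²

−tan φ tan δ = −(1.1708)(0.3522) = -0.4124; H_s = arccos(-0.4124) = 114.36°. In radians, H_s = 1.9960.
H_s sin φ sin δ = 1.9960 × 0.7604 × 0.3322 = 0.5042.
cos φ cos δ sin H_s = 0.6494 × 0.9432 × 0.9110 = 0.5580.
Q̄ = (1370/π) × (0.5042 + 0.5580) = 436.08 × 1.0622 = 463.20 W/m².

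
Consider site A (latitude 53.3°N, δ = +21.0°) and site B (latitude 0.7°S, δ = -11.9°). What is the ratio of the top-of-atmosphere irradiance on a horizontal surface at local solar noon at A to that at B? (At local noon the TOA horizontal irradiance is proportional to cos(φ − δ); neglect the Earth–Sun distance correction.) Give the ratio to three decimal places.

0.862

A: cos θ_z = cos(53.3° − (21.0°)) = 0.8453.
B: cos θ_z = cos(-0.7° − (-11.9°)) = 0.9810.
Ratio A/B = 0.8453 / 0.9810 = 0.8617.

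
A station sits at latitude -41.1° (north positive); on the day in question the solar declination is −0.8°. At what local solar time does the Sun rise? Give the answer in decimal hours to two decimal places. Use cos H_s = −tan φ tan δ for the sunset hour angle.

5.95 h

−tan φ tan δ = −(-0.8724)(-0.0140) = -0.0122; H_s = arccos(-0.0122) = 90.70°.
Sunrise is at 12 − H_s/15 = 12 − 6.047 = 5.953 h local solar time.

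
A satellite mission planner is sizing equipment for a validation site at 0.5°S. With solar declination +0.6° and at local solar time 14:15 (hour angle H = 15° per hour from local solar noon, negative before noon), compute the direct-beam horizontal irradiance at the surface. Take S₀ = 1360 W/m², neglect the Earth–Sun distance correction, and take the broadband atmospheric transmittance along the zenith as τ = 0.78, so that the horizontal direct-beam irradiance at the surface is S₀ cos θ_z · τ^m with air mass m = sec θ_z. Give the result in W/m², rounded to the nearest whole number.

Hour angle H = 15° × (14.25 − 12) = 33.75°.
With φ = -0.5°, δ = 0.6°, H = 33.75°: sin φ sin δ = -0.0001, cos φ cos δ cos H = 0.8314, so cos θ_z = 0.8313.
Air mass m = 1/cos θ_z = 1/0.8313 = 1.203; τ^m = 0.78^1.203 = 0.7416.
Surface direct beam = 1360 × 0.8313 × 0.7416 = 838.43 W/m².

838 W/m²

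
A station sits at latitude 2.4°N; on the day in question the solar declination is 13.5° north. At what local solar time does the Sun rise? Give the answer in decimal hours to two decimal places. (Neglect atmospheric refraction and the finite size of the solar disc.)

cos H_s = −tan(2.4°) · tan(13.5°) = -0.0101, so H_s = arccos(-0.0101) = 90.58°.
Sunrise is at 12 − H_s/15 = 12 − 6.039 = 5.961 h local solar time.

5.96 h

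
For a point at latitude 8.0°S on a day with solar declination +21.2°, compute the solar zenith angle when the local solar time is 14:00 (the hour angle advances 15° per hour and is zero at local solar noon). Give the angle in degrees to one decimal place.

41.5°

Hour angle H = 15° × (14 − 12) = 30.00°.
cos θ_z = sin φ sin δ + cos φ cos δ cos H = (-0.1392)(0.3616) + (0.9903)(0.9323)(0.8660) = 0.7492.
θ_z = arccos(0.7492) = 41.48°.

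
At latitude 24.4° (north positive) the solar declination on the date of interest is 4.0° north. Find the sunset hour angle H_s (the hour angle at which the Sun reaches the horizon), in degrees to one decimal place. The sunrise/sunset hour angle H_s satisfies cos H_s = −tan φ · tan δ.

−tan φ tan δ = −(0.4536)(0.0699) = -0.0317; H_s = arccos(-0.0317) = 91.82°.

91.8°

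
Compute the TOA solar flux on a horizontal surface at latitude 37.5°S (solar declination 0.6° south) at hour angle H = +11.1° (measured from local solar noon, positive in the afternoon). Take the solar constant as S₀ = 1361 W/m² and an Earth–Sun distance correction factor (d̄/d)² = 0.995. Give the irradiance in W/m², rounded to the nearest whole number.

1063 W/m²

cos θ_z = sin φ sin δ + cos φ cos δ cos H = (-0.6088)(-0.0105) + (0.7934)(0.9999)(0.9813) = 0.7849.
Top-of-atmosphere irradiance = S₀ (d̄/d)² cos θ_z = 1361 × 0.995 × 0.7849 = 1062.91 W/m².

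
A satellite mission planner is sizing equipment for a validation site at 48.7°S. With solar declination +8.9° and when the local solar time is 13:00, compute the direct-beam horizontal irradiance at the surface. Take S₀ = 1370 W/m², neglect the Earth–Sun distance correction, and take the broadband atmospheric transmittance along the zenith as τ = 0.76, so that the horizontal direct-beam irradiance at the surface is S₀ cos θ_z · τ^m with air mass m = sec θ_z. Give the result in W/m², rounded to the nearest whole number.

412 W/m²

Hour angle H = 15° × (13 − 12) = 15.00°.
cos θ_z = sin φ sin δ + cos φ cos δ cos H = (-0.7513)(0.1547) + (0.6600)(0.9880)(0.9659) = 0.5136.
Air mass m = 1/cos θ_z = 1/0.5136 = 1.947; τ^m = 0.76^1.947 = 0.5861.
Surface direct beam = 1370 × 0.5136 × 0.5861 = 412.40 W/m².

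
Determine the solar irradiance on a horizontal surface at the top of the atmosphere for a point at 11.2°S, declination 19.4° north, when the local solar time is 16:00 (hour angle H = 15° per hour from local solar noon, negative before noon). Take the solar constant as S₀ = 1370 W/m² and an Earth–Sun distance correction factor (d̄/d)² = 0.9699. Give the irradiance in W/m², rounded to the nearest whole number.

529 W/m²

Hour angle H = 15° × (16 − 12) = 60.00°.
cos θ_z = sin(-11.2°) sin(19.4°) + cos(-11.2°) cos(19.4°) cos(60.00°) = -0.0645 + 0.4626 = 0.3981.
Top-of-atmosphere irradiance = S₀ (d̄/d)² cos θ_z = 1370 × 0.9699 × 0.3981 = 528.98 W/m².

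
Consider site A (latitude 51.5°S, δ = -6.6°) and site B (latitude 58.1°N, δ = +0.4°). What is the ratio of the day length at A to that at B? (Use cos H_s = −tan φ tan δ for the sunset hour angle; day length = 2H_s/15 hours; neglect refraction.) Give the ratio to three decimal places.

A: H_s = arccos(−tan -51.5° · tan -6.6°) = 98.36°, so 2H_s/15 = 13.1147 h.
B: H_s = arccos(−tan 58.1° · tan 0.4°) = 90.64°, so 2H_s/15 = 12.0853 h.
Ratio A/B = 13.1147 / 12.0853 = 1.0852.

1.085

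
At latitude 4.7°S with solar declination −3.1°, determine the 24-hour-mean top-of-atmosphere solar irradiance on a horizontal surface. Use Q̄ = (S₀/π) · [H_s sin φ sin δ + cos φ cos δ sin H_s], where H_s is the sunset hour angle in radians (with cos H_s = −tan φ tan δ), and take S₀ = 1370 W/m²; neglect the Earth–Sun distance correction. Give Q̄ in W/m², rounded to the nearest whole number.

437 W/m²

The sunset hour angle satisfies cos H_s = −tan φ tan δ = -0.0045, giving H_s = 90.26°. In radians, H_s = 1.5753.
H_s sin φ sin δ = 1.5753 × -0.0819 × -0.0541 = 0.0070.
cos φ cos δ sin H_s = 0.9966 × 0.9985 × 1.0000 = 0.9951.
Q̄ = (1370/π) × (0.0070 + 0.9951) = 436.08 × 1.0021 = 437.00 W/m².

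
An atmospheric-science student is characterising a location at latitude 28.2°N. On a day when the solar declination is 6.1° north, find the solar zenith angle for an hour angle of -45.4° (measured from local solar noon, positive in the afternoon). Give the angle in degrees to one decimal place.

48.3°

With φ = 28.2°, δ = 6.1°, H = -45.40°: sin φ sin δ = 0.0502, cos φ cos δ cos H = 0.6153, so cos θ_z = 0.6655.
θ_z = arccos(0.6655) = 48.28°.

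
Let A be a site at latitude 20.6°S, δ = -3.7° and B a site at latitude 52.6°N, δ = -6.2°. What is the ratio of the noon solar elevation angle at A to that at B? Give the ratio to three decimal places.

2.343

A: 90° − |-20.6 − (-3.7)| = 73.10°.
B: 90° − |52.6 − (-6.2)| = 31.20°.
Ratio A/B = 73.1000 / 31.2000 = 2.3429.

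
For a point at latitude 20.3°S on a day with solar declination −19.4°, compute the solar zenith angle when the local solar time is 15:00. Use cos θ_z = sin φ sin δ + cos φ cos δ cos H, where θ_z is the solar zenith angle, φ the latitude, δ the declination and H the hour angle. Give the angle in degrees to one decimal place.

Hour angle H = 15° × (15 − 12) = 45.00°.
cos θ_z = sin(-20.3°) sin(-19.4°) + cos(-20.3°) cos(-19.4°) cos(45.00°) = 0.1152 + 0.6255 = 0.7407.
θ_z = arccos(0.7407) = 42.21°.

42.2°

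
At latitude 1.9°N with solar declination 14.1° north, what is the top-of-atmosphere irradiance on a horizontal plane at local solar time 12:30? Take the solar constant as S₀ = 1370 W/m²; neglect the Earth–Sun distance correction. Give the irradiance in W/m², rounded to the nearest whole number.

Hour angle H = 15° × (12.5 − 12) = 7.50°.
cos θ_z = sin(1.9°) sin(14.1°) + cos(1.9°) cos(14.1°) cos(7.50°) = 0.0081 + 0.9610 = 0.9691.
Top-of-atmosphere irradiance = S₀ cos θ_z = 1370 × 0.9691 = 1327.67 W/m².

1328 W/m²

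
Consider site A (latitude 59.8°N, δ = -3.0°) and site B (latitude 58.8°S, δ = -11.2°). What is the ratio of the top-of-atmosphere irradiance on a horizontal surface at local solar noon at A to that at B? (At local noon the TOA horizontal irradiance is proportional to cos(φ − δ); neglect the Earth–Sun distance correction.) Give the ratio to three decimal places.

0.678

A: cos θ_z = cos(59.8° − (-3.0°)) = 0.4571.
B: cos θ_z = cos(-58.8° − (-11.2°)) = 0.6743.
Ratio A/B = 0.4571 / 0.6743 = 0.6779.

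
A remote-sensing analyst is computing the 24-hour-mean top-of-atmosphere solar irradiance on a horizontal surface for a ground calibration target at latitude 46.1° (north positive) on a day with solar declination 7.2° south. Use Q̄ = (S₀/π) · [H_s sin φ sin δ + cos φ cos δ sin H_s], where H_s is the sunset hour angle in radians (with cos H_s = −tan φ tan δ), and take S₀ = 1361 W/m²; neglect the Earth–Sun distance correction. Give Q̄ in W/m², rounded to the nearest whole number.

239 W/m²

The sunset hour angle satisfies cos H_s = −tan φ tan δ = 0.1313, giving H_s = 82.46°. In radians, H_s = 1.4392.
H_s sin φ sin δ = 1.4392 × 0.7206 × -0.1253 = -0.1299.
cos φ cos δ sin H_s = 0.6934 × 0.9921 × 0.9914 = 0.6820.
Q̄ = (1361/π) × (-0.1299 + 0.6820) = 433.22 × 0.5521 = 239.18 W/m².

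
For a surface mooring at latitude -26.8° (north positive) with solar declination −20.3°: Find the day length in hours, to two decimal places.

−tan φ tan δ = −(-0.5051)(-0.3699) = -0.1868; H_s = arccos(-0.1868) = 100.77°.
Day length = 2 H_s / 15° h⁻¹ = 201.54° / 15 = 13.436 h.

13.44 hours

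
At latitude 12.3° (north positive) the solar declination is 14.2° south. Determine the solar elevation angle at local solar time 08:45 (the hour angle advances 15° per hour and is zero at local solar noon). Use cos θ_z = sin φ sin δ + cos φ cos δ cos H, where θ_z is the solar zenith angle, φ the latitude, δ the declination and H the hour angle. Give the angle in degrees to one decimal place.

34.9°

Hour angle H = 15° × (8.75 − 12) = -48.75°.
With φ = 12.3°, δ = -14.2°, H = -48.75°: sin φ sin δ = -0.0523, cos φ cos δ cos H = 0.6245, so cos θ_z = 0.5722.
θ_z = arccos(0.5722) = 55.10°, so the elevation is 90° − 55.10° = 34.90°.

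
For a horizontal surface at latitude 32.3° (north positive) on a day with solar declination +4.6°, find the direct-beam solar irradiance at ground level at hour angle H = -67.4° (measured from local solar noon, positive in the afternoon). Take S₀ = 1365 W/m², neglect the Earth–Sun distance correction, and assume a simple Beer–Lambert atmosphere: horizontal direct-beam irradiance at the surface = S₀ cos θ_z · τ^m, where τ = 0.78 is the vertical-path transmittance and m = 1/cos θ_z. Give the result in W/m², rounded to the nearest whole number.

254 W/m²

cos θ_z = sin φ sin δ + cos φ cos δ cos H = (0.5344)(0.0802) + (0.8453)(0.9968)(0.3843) = 0.3667.
Air mass m = 1/cos θ_z = 1/0.3667 = 2.727; τ^m = 0.78^2.727 = 0.5079.
Surface direct beam = 1365 × 0.3667 × 0.5079 = 254.23 W/m².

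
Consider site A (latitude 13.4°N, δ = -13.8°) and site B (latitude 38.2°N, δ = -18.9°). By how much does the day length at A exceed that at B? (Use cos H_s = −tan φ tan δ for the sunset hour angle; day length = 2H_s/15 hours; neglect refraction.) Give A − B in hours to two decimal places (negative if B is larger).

+1.64 h

A: H_s = arccos(−tan 13.4° · tan -13.8°) = 86.65°, so 2H_s/15 = 11.5533 h.
B: H_s = arccos(−tan 38.2° · tan -18.9°) = 74.37°, so 2H_s/15 = 9.9160 h.
A − B = 11.5533 − 9.9160 = 1.6373 h.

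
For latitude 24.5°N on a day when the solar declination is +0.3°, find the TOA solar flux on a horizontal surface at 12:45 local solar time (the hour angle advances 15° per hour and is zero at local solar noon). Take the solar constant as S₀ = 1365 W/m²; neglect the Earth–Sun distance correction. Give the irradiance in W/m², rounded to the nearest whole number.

Hour angle H = 15° × (12.75 − 12) = 11.25°.
cos θ_z = sin(24.5°) sin(0.3°) + cos(24.5°) cos(0.3°) cos(11.25°) = 0.0022 + 0.8925 = 0.8947.
Top-of-atmosphere irradiance = S₀ cos θ_z = 1365 × 0.8947 = 1221.27 W/m².

1221 W/m²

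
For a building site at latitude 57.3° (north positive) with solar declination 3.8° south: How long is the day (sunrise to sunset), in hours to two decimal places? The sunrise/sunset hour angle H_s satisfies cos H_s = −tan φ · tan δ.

The sunset hour angle satisfies cos H_s = −tan φ tan δ = 0.1035, giving H_s = 84.06°.
Day length = 2 H_s / 15° h⁻¹ = 168.12° / 15 = 11.208 h.

11.21 hours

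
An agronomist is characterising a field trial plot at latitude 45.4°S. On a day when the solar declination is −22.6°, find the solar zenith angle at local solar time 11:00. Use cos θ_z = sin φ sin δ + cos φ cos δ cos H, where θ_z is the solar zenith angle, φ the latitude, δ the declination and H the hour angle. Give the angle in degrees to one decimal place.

Hour angle H = 15° × (11 − 12) = -15.00°.
cos θ_z = sin(-45.4°) sin(-22.6°) + cos(-45.4°) cos(-22.6°) cos(-15.00°) = 0.2736 + 0.6261 = 0.8997.
θ_z = arccos(0.8997) = 25.88°.

25.9°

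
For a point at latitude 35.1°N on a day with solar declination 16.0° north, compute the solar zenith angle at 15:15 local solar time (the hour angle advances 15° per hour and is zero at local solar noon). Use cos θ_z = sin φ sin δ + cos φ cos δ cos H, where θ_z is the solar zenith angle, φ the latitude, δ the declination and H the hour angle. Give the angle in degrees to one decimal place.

Hour angle H = 15° × (15.25 − 12) = 48.75°.
cos θ_z = sin(35.1°) sin(16.0°) + cos(35.1°) cos(16.0°) cos(48.75°) = 0.1585 + 0.5185 = 0.6770.
θ_z = arccos(0.6770) = 47.39°.

47.4°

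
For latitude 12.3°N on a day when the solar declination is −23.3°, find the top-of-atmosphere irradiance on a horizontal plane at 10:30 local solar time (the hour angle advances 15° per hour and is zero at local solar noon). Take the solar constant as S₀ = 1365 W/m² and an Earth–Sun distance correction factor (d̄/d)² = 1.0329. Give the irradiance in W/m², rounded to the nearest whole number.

Hour angle H = 15° × (10.5 − 12) = -22.50°.
With φ = 12.3°, δ = -23.3°, H = -22.50°: sin φ sin δ = -0.0843, cos φ cos δ cos H = 0.8291, so cos θ_z = 0.7448.
Top-of-atmosphere irradiance = S₀ (d̄/d)² cos θ_z = 1365 × 1.0329 × 0.7448 = 1050.10 W/m².

1050 W/m²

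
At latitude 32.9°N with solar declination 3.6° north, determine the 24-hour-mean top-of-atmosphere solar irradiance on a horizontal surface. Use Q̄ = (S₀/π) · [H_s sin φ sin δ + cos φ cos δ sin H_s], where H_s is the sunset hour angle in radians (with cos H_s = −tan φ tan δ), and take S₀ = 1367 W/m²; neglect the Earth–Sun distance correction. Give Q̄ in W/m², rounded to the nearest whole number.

cos H_s = −tan(32.9°) · tan(3.6°) = -0.0407, so H_s = arccos(-0.0407) = 92.33°. In radians, H_s = 1.6115.
H_s sin φ sin δ = 1.6115 × 0.5432 × 0.0628 = 0.0550.
cos φ cos δ sin H_s = 0.8396 × 0.9980 × 0.9992 = 0.8373.
Q̄ = (1367/π) × (0.0550 + 0.8373) = 435.13 × 0.8923 = 388.27 W/m².

388 W/m²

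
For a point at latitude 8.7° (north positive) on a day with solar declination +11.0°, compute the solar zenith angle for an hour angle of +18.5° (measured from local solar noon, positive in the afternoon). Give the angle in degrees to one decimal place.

18.4°

With φ = 8.7°, δ = 11.0°, H = 18.50°: sin φ sin δ = 0.0289, cos φ cos δ cos H = 0.9202, so cos θ_z = 0.9491.
θ_z = arccos(0.9491) = 18.36°.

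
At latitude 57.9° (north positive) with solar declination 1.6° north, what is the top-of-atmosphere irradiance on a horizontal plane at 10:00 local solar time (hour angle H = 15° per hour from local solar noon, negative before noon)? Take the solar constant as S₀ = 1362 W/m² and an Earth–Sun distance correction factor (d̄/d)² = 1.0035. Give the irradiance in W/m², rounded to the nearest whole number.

Hour angle H = 15° × (10 − 12) = -30.00°.
cos θ_z = sin φ sin δ + cos φ cos δ cos H = (0.8471)(0.0279) + (0.5314)(0.9996)(0.8660) = 0.4836.
Top-of-atmosphere irradiance = S₀ (d̄/d)² cos θ_z = 1362 × 1.0035 × 0.4836 = 660.97 W/m².

661 W/m²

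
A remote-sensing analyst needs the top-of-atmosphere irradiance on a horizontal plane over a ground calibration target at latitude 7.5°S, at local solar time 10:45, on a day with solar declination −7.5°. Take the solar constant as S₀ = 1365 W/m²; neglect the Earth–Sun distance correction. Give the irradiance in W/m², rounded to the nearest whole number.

1294 W/m²

Hour angle H = 15° × (10.75 − 12) = -18.75°.
cos θ_z = sin(-7.5°) sin(-7.5°) + cos(-7.5°) cos(-7.5°) cos(-18.75°) = 0.0170 + 0.9308 = 0.9478.
Top-of-atmosphere irradiance = S₀ cos θ_z = 1365 × 0.9478 = 1293.75 W/m².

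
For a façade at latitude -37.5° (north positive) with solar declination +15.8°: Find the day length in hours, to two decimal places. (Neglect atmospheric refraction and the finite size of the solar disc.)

The sunset hour angle satisfies cos H_s = −tan φ tan δ = 0.2171, giving H_s = 77.46°.
Day length = 2 H_s / 15° h⁻¹ = 154.92° / 15 = 10.328 h.

10.33 hours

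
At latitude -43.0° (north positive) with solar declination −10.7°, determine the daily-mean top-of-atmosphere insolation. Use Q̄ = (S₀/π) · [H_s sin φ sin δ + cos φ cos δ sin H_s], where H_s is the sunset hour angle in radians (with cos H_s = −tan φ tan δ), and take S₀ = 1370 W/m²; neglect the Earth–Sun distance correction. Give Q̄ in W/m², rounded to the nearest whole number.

405 W/m²

cos H_s = −tan(-43.0°) · tan(-10.7°) = -0.1762, so H_s = arccos(-0.1762) = 100.15°. In radians, H_s = 1.7479.
H_s sin φ sin δ = 1.7479 × -0.6820 × -0.1857 = 0.2214.
cos φ cos δ sin H_s = 0.7314 × 0.9826 × 0.9844 = 0.7075.
Q̄ = (1370/π) × (0.2214 + 0.7075) = 436.08 × 0.9289 = 405.07 W/m².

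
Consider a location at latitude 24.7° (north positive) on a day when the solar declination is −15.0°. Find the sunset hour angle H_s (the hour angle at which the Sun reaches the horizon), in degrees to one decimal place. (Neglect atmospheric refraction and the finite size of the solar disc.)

−tan φ tan δ = −(0.4599)(-0.2679) = 0.1232; H_s = arccos(0.1232) = 82.92°.

82.9°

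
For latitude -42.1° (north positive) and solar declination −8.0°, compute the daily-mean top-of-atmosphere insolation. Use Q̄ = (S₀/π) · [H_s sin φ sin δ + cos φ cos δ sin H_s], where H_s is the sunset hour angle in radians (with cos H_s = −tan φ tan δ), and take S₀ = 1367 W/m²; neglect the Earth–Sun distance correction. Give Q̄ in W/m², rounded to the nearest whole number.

386 W/m²

The sunset hour angle satisfies cos H_s = −tan φ tan δ = -0.1270, giving H_s = 97.30°. In radians, H_s = 1.6982.
H_s sin φ sin δ = 1.6982 × -0.6704 × -0.1392 = 0.1585.
cos φ cos δ sin H_s = 0.7420 × 0.9903 × 0.9919 = 0.7289.
Q̄ = (1367/π) × (0.1585 + 0.7289) = 435.13 × 0.8874 = 386.13 W/m².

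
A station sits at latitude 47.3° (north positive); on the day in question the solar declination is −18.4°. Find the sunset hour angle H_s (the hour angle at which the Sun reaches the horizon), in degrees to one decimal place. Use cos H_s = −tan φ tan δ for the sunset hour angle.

68.9°

−tan φ tan δ = −(1.0837)(-0.3327) = 0.3605; H_s = arccos(0.3605) = 68.87°.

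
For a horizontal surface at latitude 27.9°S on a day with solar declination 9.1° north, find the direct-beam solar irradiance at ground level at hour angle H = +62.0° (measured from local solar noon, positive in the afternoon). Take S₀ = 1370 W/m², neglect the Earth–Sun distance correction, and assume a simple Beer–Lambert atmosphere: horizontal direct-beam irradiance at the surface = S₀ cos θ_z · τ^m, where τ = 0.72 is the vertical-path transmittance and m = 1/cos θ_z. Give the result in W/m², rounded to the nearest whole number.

cos θ_z = sin φ sin δ + cos φ cos δ cos H = (-0.4679)(0.1582) + (0.8838)(0.9874)(0.4695) = 0.3357.
Air mass m = 1/cos θ_z = 1/0.3357 = 2.979; τ^m = 0.72^2.979 = 0.3758.
Surface direct beam = 1370 × 0.3357 × 0.3758 = 172.83 W/m².

173 W/m²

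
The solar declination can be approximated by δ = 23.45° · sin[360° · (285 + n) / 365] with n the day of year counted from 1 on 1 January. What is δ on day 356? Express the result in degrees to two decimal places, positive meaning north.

360 × (285 + 356) / 365 = 632.219°; sin(632.219°) = -0.9993.
δ = 23.45 × -0.9993 = -23.434° ≈ -23.43°.

-23.43°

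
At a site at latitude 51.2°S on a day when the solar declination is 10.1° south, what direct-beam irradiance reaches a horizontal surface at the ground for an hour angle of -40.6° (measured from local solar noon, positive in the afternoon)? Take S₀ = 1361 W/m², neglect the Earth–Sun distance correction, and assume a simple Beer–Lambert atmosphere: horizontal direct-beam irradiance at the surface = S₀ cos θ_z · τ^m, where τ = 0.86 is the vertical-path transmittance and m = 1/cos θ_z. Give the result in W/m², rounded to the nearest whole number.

642 W/m²

cos θ_z = sin(-51.2°) sin(-10.1°) + cos(-51.2°) cos(-10.1°) cos(-40.60°) = 0.1367 + 0.4684 = 0.6051.
Air mass m = 1/cos θ_z = 1/0.6051 = 1.653; τ^m = 0.86^1.653 = 0.7793.
Surface direct beam = 1361 × 0.6051 × 0.7793 = 641.79 W/m².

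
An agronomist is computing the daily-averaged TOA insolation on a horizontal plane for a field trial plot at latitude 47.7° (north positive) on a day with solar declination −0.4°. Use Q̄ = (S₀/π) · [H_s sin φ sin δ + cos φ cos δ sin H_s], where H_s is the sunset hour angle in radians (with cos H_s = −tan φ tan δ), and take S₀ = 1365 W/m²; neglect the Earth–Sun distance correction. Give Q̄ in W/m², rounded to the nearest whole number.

The sunset hour angle satisfies cos H_s = −tan φ tan δ = 0.0077, giving H_s = 89.56°. In radians, H_s = 1.5631.
H_s sin φ sin δ = 1.5631 × 0.7396 × -0.0070 = -0.0081.
cos φ cos δ sin H_s = 0.6730 × 1.0000 × 1.0000 = 0.6730.
Q̄ = (1365/π) × (-0.0081 + 0.6730) = 434.49 × 0.6649 = 288.89 W/m².

289 W/m²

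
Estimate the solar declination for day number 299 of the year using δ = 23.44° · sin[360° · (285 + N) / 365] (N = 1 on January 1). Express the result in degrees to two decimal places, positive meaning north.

-13.78°

360 × (285 + 299) / 365 = 576.000°; sin(576.000°) = -0.5878.
δ = 23.44 × -0.5878 = -13.778° ≈ -13.78°.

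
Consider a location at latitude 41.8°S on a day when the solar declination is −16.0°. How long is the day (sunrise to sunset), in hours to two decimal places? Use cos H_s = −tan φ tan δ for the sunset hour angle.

The sunset hour angle satisfies cos H_s = −tan φ tan δ = -0.2564, giving H_s = 104.86°.
Day length = 2 H_s / 15° h⁻¹ = 209.72° / 15 = 13.981 h.

13.98 hours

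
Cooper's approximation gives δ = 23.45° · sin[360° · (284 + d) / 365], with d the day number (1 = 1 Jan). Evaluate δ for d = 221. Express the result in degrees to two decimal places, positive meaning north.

+15.67°

360 × (284 + 221) / 365 = 498.082°; sin(498.082°) = 0.6681.
δ = 23.45 × 0.6681 = 15.667° ≈ +15.67°.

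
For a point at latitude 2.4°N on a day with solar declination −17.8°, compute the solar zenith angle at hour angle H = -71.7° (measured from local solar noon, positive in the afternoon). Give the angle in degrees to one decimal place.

cos θ_z = sin φ sin δ + cos φ cos δ cos H = (0.0419)(-0.3057) + (0.9991)(0.9521)(0.3140) = 0.2859.
θ_z = arccos(0.2859) = 73.39°.

73.4°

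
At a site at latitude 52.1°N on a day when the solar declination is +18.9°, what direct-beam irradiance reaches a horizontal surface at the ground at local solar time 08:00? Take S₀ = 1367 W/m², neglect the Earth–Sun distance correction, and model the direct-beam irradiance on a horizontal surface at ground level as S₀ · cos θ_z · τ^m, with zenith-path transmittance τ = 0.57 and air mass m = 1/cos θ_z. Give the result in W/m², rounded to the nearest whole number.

Hour angle H = 15° × (8 − 12) = -60.00°.
cos θ_z = sin(52.1°) sin(18.9°) + cos(52.1°) cos(18.9°) cos(-60.00°) = 0.2556 + 0.2906 = 0.5462.
Air mass m = 1/cos θ_z = 1/0.5462 = 1.831; τ^m = 0.57^1.831 = 0.3573.
Surface direct beam = 1367 × 0.5462 × 0.3573 = 266.78 W/m².

267 W/m²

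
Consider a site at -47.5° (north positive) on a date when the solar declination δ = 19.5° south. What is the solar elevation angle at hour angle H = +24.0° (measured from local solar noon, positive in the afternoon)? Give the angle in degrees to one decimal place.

cos θ_z = sin φ sin δ + cos φ cos δ cos H = (-0.7373)(-0.3338) + (0.6756)(0.9426)(0.9135) = 0.8278.
θ_z = arccos(0.8278) = 34.13°, so the elevation is 90° − 34.13° = 55.87°.

55.9°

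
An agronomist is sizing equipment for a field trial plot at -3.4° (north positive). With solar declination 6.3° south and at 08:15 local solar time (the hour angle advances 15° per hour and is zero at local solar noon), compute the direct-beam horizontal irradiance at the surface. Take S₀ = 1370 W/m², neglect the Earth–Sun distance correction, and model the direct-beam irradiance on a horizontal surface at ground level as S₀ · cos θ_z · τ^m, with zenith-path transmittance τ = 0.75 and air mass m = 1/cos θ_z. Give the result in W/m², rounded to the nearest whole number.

Hour angle H = 15° × (8.25 − 12) = -56.25°.
cos θ_z = sin(-3.4°) sin(-6.3°) + cos(-3.4°) cos(-6.3°) cos(-56.25°) = 0.0065 + 0.5512 = 0.5577.
Air mass m = 1/cos θ_z = 1/0.5577 = 1.793; τ^m = 0.75^1.793 = 0.5970.
Surface direct beam = 1370 × 0.5577 × 0.5970 = 456.14 W/m².

456 W/m²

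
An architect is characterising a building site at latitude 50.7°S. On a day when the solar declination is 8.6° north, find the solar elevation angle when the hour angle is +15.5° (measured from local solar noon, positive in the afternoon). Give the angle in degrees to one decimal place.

cos θ_z = sin(-50.7°) sin(8.6°) + cos(-50.7°) cos(8.6°) cos(15.50°) = -0.1157 + 0.6035 = 0.4878.
θ_z = arccos(0.4878) = 60.80°, so the elevation is 90° − 60.80° = 29.20°.

29.2°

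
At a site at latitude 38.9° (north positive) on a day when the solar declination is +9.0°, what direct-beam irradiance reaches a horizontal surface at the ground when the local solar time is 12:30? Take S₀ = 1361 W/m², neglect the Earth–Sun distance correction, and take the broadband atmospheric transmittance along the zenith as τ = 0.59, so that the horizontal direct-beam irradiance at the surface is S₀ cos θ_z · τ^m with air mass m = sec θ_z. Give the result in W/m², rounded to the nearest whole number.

Hour angle H = 15° × (12.5 − 12) = 7.50°.
cos θ_z = sin φ sin δ + cos φ cos δ cos H = (0.6280)(0.1564) + (0.7782)(0.9877)(0.9914) = 0.8602.
Air mass m = 1/cos θ_z = 1/0.8602 = 1.163; τ^m = 0.59^1.163 = 0.5414.
Surface direct beam = 1361 × 0.8602 × 0.5414 = 633.83 W/m².

634 W/m²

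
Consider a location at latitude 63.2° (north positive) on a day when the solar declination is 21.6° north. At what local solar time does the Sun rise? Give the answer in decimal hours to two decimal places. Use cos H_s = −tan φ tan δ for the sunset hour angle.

cos H_s = −tan(63.2°) · tan(21.6°) = -0.7838, so H_s = arccos(-0.7838) = 141.61°.
Sunrise is at 12 − H_s/15 = 12 − 9.441 = 2.559 h local solar time.

2.56 h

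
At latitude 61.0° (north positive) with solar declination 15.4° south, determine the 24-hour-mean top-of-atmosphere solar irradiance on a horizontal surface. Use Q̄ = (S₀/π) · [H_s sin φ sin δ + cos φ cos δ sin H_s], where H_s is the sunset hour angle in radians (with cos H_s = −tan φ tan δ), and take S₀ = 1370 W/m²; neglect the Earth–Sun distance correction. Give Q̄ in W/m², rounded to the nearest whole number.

70 W/m²

The sunset hour angle satisfies cos H_s = −tan φ tan δ = 0.4969, giving H_s = 60.20°. In radians, H_s = 1.0507.
H_s sin φ sin δ = 1.0507 × 0.8746 × -0.2656 = -0.2441.
cos φ cos δ sin H_s = 0.4848 × 0.9641 × 0.8678 = 0.4056.
Q̄ = (1370/π) × (-0.2441 + 0.4056) = 436.08 × 0.1615 = 70.43 W/m².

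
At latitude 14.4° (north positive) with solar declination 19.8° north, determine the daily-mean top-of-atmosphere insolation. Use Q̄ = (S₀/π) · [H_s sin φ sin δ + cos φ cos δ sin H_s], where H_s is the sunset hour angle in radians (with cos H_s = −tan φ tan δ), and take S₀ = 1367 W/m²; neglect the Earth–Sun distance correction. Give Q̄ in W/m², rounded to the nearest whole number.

456 W/m²

The sunset hour angle satisfies cos H_s = −tan φ tan δ = -0.0924, giving H_s = 95.30°. In radians, H_s = 1.6633.
H_s sin φ sin δ = 1.6633 × 0.2487 × 0.3387 = 0.1401.
cos φ cos δ sin H_s = 0.9686 × 0.9409 × 0.9957 = 0.9074.
Q̄ = (1367/π) × (0.1401 + 0.9074) = 435.13 × 1.0475 = 455.80 W/m².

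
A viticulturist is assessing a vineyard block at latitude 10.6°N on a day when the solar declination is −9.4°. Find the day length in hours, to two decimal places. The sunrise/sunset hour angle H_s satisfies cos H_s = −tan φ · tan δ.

The sunset hour angle satisfies cos H_s = −tan φ tan δ = 0.0310, giving H_s = 88.22°.
Day length = 2 H_s / 15° h⁻¹ = 176.44° / 15 = 11.763 h.

11.76 hours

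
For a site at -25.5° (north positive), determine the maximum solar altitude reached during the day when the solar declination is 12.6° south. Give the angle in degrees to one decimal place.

At local solar noon the hour angle is zero, so the elevation is 90° − |φ − δ| = 90° − |-25.5° − (-12.6°)| = 90° − 12.9° = 77.1°.

77.1°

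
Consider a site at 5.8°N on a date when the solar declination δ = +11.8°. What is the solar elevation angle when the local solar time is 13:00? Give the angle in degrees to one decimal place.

74.0°

Hour angle H = 15° × (13 − 12) = 15.00°.
cos θ_z = sin φ sin δ + cos φ cos δ cos H = (0.1011)(0.2045) + (0.9949)(0.9789)(0.9659) = 0.9614.
θ_z = arccos(0.9614) = 15.97°, so the elevation is 90° − 15.97° = 74.03°.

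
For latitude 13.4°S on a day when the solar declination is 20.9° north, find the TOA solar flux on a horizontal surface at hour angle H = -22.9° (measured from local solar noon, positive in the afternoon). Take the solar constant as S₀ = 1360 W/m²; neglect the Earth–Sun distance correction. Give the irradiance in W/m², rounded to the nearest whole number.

1026 W/m²

With φ = -13.4°, δ = 20.9°, H = -22.90°: sin φ sin δ = -0.0827, cos φ cos δ cos H = 0.8371, so cos θ_z = 0.7544.
Top-of-atmosphere irradiance = S₀ cos θ_z = 1360 × 0.7544 = 1025.98 W/m².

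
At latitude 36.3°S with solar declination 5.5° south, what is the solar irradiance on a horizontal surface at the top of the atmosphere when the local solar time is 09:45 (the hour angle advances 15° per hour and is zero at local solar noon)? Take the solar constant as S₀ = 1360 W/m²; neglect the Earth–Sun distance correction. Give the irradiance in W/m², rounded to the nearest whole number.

984 W/m²

Hour angle H = 15° × (9.75 − 12) = -33.75°.
cos θ_z = sin(-36.3°) sin(-5.5°) + cos(-36.3°) cos(-5.5°) cos(-33.75°) = 0.0567 + 0.6670 = 0.7237.
Top-of-atmosphere irradiance = S₀ cos θ_z = 1360 × 0.7237 = 984.23 W/m².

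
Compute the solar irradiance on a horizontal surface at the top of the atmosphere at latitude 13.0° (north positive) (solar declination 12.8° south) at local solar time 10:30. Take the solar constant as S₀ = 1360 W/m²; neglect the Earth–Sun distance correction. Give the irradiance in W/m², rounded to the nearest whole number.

1126 W/m²

Hour angle H = 15° × (10.5 − 12) = -22.50°.
With φ = 13.0°, δ = -12.8°, H = -22.50°: sin φ sin δ = -0.0498, cos φ cos δ cos H = 0.8778, so cos θ_z = 0.8280.
Top-of-atmosphere irradiance = S₀ cos θ_z = 1360 × 0.8280 = 1126.08 W/m².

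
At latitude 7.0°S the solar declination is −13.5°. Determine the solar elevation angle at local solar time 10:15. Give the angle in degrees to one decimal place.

63.4°

Hour angle H = 15° × (10.25 − 12) = -26.25°.
cos θ_z = sin(-7.0°) sin(-13.5°) + cos(-7.0°) cos(-13.5°) cos(-26.25°) = 0.0284 + 0.8656 = 0.8940.
θ_z = arccos(0.8940) = 26.62°, so the elevation is 90° − 26.62° = 63.38°.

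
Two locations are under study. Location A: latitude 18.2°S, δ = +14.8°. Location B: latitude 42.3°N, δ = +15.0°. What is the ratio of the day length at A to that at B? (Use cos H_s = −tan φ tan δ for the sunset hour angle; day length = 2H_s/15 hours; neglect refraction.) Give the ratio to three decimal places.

A: H_s = arccos(−tan -18.2° · tan 14.8°) = 85.02°, so 2H_s/15 = 11.3360 h.
B: H_s = arccos(−tan 42.3° · tan 15.0°) = 104.11°, so 2H_s/15 = 13.8813 h.
Ratio A/B = 11.3360 / 13.8813 = 0.8166.

0.817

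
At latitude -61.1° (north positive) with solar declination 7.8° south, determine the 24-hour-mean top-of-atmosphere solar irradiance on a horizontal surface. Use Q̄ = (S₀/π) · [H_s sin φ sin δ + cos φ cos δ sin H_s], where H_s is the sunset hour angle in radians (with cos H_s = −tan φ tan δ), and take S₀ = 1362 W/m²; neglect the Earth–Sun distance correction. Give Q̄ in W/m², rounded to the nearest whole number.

295 W/m²

−tan φ tan δ = −(-1.8115)(-0.1370) = -0.2482; H_s = arccos(-0.2482) = 104.37°. In radians, H_s = 1.8216.
H_s sin φ sin δ = 1.8216 × -0.8755 × -0.1357 = 0.2164.
cos φ cos δ sin H_s = 0.4833 × 0.9907 × 0.9687 = 0.4638.
Q̄ = (1362/π) × (0.2164 + 0.4638) = 433.54 × 0.6802 = 294.89 W/m².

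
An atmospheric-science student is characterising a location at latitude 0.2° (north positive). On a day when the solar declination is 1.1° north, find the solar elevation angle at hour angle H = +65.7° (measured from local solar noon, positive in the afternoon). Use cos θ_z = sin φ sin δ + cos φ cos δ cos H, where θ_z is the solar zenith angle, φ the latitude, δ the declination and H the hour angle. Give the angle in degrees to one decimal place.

cos θ_z = sin φ sin δ + cos φ cos δ cos H = (0.0035)(0.0192) + (1.0000)(0.9998)(0.4115) = 0.4115.
θ_z = arccos(0.4115) = 65.70°, so the elevation is 90° − 65.70° = 24.30°.

24.3°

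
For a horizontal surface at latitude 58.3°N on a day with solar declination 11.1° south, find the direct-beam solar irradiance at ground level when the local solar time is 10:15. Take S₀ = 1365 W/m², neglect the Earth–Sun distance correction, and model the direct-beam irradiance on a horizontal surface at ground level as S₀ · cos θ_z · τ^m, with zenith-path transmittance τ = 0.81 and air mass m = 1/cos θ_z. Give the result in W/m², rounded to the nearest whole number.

Hour angle H = 15° × (10.25 − 12) = -26.25°.
cos θ_z = sin φ sin δ + cos φ cos δ cos H = (0.8508)(-0.1925) + (0.5255)(0.9813)(0.8969) = 0.2987.
Air mass m = 1/cos θ_z = 1/0.2987 = 3.348; τ^m = 0.81^3.348 = 0.4939.
Surface direct beam = 1365 × 0.2987 × 0.4939 = 201.38 W/m².

201 W/m²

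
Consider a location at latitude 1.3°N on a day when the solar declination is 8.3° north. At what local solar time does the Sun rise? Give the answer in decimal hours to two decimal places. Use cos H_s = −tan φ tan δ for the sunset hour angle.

cos H_s = −tan(1.3°) · tan(8.3°) = -0.0033, so H_s = arccos(-0.0033) = 90.19°.
Sunrise is at 12 − H_s/15 = 12 − 6.013 = 5.987 h local solar time.

5.99 h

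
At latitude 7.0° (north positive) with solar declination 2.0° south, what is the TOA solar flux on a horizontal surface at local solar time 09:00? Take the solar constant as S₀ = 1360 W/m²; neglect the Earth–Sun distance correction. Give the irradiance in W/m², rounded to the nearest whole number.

Hour angle H = 15° × (9 − 12) = -45.00°.
With φ = 7.0°, δ = -2.0°, H = -45.00°: sin φ sin δ = -0.0043, cos φ cos δ cos H = 0.7014, so cos θ_z = 0.6971.
Top-of-atmosphere irradiance = S₀ cos θ_z = 1360 × 0.6971 = 948.06 W/m².

948 W/m²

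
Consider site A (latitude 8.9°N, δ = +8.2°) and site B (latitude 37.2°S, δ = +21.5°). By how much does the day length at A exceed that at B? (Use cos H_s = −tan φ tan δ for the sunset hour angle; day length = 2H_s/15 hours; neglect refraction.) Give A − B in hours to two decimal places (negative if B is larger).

A: H_s = arccos(−tan 8.9° · tan 8.2°) = 91.29°, so 2H_s/15 = 12.1720 h.
B: H_s = arccos(−tan -37.2° · tan 21.5°) = 72.60°, so 2H_s/15 = 9.6800 h.
A − B = 12.1720 − 9.6800 = 2.4920 h.

+2.49 h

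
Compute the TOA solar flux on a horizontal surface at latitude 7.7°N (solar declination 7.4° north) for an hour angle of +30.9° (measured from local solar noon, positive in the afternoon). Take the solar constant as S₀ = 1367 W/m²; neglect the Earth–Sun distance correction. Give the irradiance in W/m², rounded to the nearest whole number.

1176 W/m²

cos θ_z = sin(7.7°) sin(7.4°) + cos(7.7°) cos(7.4°) cos(30.90°) = 0.0173 + 0.8432 = 0.8605.
Top-of-atmosphere irradiance = S₀ cos θ_z = 1367 × 0.8605 = 1176.30 W/m².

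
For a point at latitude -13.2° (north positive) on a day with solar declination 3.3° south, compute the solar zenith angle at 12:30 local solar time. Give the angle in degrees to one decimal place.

12.4°

Hour angle H = 15° × (12.5 − 12) = 7.50°.
With φ = -13.2°, δ = -3.3°, H = 7.50°: sin φ sin δ = 0.0131, cos φ cos δ cos H = 0.9636, so cos θ_z = 0.9767.
θ_z = arccos(0.9767) = 12.39°.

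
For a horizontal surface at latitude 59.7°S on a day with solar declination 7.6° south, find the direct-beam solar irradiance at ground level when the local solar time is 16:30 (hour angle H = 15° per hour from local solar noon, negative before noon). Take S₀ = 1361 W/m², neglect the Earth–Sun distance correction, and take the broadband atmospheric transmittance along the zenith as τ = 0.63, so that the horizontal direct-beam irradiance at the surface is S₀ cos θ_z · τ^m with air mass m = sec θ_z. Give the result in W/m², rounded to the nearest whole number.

Hour angle H = 15° × (16.5 − 12) = 67.50°.
With φ = -59.7°, δ = -7.6°, H = 67.50°: sin φ sin δ = 0.1142, cos φ cos δ cos H = 0.1914, so cos θ_z = 0.3056.
Air mass m = 1/cos θ_z = 1/0.3056 = 3.272; τ^m = 0.63^3.272 = 0.2205.
Surface direct beam = 1361 × 0.3056 × 0.2205 = 91.71 W/m².

92 W/m²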